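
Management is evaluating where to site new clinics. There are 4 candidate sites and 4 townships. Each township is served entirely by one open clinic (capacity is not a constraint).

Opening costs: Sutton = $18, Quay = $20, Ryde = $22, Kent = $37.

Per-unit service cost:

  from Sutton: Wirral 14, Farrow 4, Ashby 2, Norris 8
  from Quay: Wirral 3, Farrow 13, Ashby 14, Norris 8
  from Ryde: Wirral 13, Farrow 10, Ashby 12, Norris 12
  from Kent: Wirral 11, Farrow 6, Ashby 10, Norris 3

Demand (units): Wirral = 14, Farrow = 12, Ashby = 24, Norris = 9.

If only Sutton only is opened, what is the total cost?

Each township is assigned to its cheapest site among the open ones.
{Sutton}: Wirral→Sutton 14·14=196, Farrow→Sutton 4·12=48, Ashby→Sutton 2·24=48, Norris→Sutton 8·9=72. Service 364; fixed 18; total 382.

Total cost: 382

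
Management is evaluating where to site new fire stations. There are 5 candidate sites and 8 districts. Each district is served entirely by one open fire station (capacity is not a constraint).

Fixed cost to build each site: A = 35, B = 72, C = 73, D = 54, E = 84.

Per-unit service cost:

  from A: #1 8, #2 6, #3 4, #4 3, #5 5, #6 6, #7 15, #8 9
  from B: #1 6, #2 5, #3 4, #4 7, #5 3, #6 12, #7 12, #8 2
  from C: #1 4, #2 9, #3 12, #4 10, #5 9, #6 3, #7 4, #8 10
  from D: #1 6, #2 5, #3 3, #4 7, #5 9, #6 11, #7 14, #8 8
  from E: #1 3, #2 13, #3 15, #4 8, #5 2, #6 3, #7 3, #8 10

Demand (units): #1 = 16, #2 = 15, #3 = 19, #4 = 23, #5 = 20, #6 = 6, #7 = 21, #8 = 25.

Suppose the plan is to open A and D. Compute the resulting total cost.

Each district is assigned to its cheapest site among the open ones.
{A, D}: #1→D 6·16=96, #2→D 5·15=75, #3→D 3·19=57, #4→A 3·23=69, #5→A 5·20=100, #6→A 6·6=36, #7→D 14·21=294, #8→D 8·25=200. Service 927; fixed 89; total 1016.

Total cost: 1016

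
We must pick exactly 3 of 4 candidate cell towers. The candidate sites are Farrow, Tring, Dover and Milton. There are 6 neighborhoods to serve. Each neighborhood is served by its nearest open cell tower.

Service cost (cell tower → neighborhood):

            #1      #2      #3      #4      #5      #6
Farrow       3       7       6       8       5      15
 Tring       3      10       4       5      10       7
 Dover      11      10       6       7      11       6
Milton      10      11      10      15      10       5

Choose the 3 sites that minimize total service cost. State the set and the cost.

Choose Farrow, Tring and Milton; total service cost 29.

With exactly 3 open, each neighborhood uses its cheapest among the chosen.
{Farrow, Tring, Milton}: #1→Farrow 3, #2→Farrow 7, #3→Tring 4, #4→Tring 5, #5→Farrow 5, #6→Milton 5. Service cost 29.
{Farrow, Tring, Dover}: service cost 30
{Farrow, Dover, Milton}: service cost 33
Among all 4 size-3 choices, {Farrow, Tring, Milton} is lowest.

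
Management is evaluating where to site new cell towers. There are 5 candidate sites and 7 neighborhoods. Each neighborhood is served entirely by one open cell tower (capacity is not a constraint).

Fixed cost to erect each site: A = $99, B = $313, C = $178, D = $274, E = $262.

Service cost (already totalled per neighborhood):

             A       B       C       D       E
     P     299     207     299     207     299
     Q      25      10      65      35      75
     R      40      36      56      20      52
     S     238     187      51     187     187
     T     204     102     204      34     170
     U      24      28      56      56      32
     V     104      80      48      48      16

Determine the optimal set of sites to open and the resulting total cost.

Open D only; minimum total cost 861.

For any fixed open set, each neighborhood goes to its cheapest open site; total = fixed + service.
{D}: P→D 207, Q→D 35, R→D 20, S→D 187, T→D 34, U→D 56, V→D 48. Service 587; fixed 274; total 861.
{C, D}: service 451 + fixed 452 = 903
{A, D}: P→D 207, Q→A 25, R→D 20, S→D 187, T→D 34, U→A 24, V→D 48. Service 545; fixed 373; total 918.
{A, B, C, D, E}: P→B 207, Q→B 10, R→D 20, S→C 51, T→D 34, U→A 24, V→E 16. Service 362; fixed 1126; total 1488.
No other subset beats 861.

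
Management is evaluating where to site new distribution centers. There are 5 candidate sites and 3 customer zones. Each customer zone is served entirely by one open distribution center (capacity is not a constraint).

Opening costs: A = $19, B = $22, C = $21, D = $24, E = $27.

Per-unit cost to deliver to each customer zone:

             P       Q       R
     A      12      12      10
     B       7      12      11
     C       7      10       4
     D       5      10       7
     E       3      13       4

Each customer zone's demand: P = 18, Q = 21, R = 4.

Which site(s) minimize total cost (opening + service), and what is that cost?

Open C and E; minimum total cost 328.

For any fixed open set, each customer zone goes to its cheapest open site; total = fixed + service.
{C, E}: P→E 3·18=54, Q→C 10·21=210, R→C 4·4=16. Service 280; fixed 48; total 328.
{D, E}: service 280 + fixed 51 = 331
{A, C, E}: service 280 + fixed 67 = 347
{A, B, C, D, E}: P→E 3·18=54, Q→C 10·21=210, R→C 4·4=16. Service 280; fixed 113; total 393.
No other subset beats 328.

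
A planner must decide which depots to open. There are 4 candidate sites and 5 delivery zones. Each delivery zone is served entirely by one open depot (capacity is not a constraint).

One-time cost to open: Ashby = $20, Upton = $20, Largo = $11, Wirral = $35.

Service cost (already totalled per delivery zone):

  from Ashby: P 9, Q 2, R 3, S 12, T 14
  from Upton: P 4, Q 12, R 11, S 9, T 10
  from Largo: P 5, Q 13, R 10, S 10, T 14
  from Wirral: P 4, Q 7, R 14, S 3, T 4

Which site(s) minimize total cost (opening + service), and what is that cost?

For any fixed open set, each delivery zone goes to its cheapest open site; total = fixed + service.
{Ashby}: P→Ashby 9, Q→Ashby 2, R→Ashby 3, S→Ashby 12, T→Ashby 14. Service 40; fixed 20; total 60.
{Largo}: service 52 + fixed 11 = 63
{Ashby, Largo}: service 34 + fixed 31 = 65
{Ashby, Upton, Largo, Wirral}: P→Upton 4, Q→Ashby 2, R→Ashby 3, S→Wirral 3, T→Wirral 4. Service 16; fixed 86; total 102.
(All 15 nonempty subsets were checked; Ashby only is lowest.)

Open Ashby only; minimum total cost 60.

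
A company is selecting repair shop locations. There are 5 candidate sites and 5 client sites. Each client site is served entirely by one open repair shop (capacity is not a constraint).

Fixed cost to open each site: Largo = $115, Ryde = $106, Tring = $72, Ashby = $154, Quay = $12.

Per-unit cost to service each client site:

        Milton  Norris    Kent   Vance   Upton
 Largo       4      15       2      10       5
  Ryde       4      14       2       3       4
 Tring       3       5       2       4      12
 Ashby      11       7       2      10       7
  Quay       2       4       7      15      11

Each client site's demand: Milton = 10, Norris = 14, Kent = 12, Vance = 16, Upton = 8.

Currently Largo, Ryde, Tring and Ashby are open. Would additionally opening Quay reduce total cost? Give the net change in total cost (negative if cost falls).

Yes — net change −12 (cost falls by 12).

Current service cost with {Largo, Ryde, Tring, Ashby}: 204.
Adding Quay: each client site re-picks its cheapest; new service cost 180, saving 24.
Extra fixed cost: 12. Net change = 12 − 24 = -12.
(Totals: 651 → 639.)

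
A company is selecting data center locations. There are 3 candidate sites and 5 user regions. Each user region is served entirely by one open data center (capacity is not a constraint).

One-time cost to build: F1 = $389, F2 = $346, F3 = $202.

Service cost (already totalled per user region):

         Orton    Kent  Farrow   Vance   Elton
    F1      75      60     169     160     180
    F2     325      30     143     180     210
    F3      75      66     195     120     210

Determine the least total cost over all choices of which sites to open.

For any fixed open set, each user region goes to its cheapest open site; total = fixed + service.
{F3}: Orton→F3 75, Kent→F3 66, Farrow→F3 195, Vance→F3 120, Elton→F3 210. Service 666; fixed 202; total 868.
{F1}: service 644 + fixed 389 = 1033
{F2, F3}: Orton→F3 75, Kent→F2 30, Farrow→F2 143, Vance→F3 120, Elton→F2 210. Service 578; fixed 548; total 1126.
{F1, F2, F3}: service 548 + fixed 937 = 1485
No other subset beats 868.

Minimum total cost: 868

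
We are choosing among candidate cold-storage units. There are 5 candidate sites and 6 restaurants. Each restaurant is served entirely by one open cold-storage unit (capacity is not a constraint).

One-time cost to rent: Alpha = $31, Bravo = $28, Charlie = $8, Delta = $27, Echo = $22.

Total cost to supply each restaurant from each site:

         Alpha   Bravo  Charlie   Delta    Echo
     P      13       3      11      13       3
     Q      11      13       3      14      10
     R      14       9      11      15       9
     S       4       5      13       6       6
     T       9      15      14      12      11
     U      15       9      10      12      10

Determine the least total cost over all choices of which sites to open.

For any fixed open set, each restaurant goes to its cheapest open site; total = fixed + service.
{Charlie}: P→Charlie 11, Q→Charlie 3, R→Charlie 11, S→Charlie 13, T→Charlie 14, U→Charlie 10. Service 62; fixed 8; total 70.
{Echo}: service 49 + fixed 22 = 71
{Charlie, Echo}: P→Echo 3, Q→Charlie 3, R→Echo 9, S→Echo 6, T→Echo 11, U→Charlie 10. Service 42; fixed 30; total 72.
{Alpha, Bravo, Charlie, Delta, Echo}: service 37 + fixed 116 = 153
No other subset beats 70.

Minimum total cost: 70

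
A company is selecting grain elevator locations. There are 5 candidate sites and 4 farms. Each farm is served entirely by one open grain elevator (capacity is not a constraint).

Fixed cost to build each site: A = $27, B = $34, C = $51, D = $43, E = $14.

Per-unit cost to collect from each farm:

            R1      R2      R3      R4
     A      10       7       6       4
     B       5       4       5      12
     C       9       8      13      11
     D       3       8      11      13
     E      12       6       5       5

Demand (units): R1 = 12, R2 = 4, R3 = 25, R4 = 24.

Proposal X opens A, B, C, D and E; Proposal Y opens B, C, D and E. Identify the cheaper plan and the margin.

Proposal Y is cheaper by 3.

Proposal X: {A, B, C, D, E}: R1→D 3·12=36, R2→B 4·4=16, R3→B 5·25=125, R4→A 4·24=96. Service 273; fixed 169; total 442.
Proposal Y: {B, C, D, E}: R1→D 3·12=36, R2→B 4·4=16, R3→B 5·25=125, R4→E 5·24=120. Service 297; fixed 142; total 439.
Difference: |442 − 439| = 3.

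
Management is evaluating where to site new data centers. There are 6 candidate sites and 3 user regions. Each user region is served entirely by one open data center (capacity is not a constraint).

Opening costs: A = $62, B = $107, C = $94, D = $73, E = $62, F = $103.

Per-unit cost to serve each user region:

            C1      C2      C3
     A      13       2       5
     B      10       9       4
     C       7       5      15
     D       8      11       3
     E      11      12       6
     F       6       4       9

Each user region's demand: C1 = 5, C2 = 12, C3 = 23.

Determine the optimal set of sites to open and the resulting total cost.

For any fixed open set, each user region goes to its cheapest open site; total = fixed + service.
{A}: C1→A 13·5=65, C2→A 2·12=24, C3→A 5·23=115. Service 204; fixed 62; total 266.
{A, D}: service 133 + fixed 135 = 268
{D}: service 241 + fixed 73 = 314
{A, B, C, D, E, F}: C1→F 6·5=30, C2→A 2·12=24, C3→D 3·23=69. Service 123; fixed 501; total 624.
No other subset beats 266.

Open A only; minimum total cost 266.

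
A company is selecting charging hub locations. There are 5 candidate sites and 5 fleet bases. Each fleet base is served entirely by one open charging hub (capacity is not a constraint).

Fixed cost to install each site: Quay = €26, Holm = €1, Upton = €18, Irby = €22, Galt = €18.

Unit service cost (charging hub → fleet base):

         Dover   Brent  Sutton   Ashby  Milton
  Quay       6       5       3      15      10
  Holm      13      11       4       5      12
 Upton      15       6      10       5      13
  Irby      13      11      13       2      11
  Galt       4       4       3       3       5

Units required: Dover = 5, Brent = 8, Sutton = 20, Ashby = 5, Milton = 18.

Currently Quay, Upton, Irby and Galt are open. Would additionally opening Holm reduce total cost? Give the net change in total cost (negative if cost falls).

Current service cost with {Quay, Upton, Irby, Galt}: 212.
Adding Holm: each fleet base re-picks its cheapest; new service cost 212, saving 0.
Extra fixed cost: 1. Net change = 1 − 0 = 1.
(Totals: 296 → 297.)

No — net change +1 (cost rises by 1).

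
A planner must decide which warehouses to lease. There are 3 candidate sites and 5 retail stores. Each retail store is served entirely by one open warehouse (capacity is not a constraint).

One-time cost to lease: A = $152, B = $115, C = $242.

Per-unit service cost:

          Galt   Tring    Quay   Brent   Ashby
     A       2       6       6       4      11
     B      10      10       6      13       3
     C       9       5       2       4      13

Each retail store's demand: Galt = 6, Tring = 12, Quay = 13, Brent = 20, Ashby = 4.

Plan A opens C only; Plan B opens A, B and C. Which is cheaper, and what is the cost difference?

Plan A is cheaper by 185.

Plan A: {C}: Galt→C 9·6=54, Tring→C 5·12=60, Quay→C 2·13=26, Brent→C 4·20=80, Ashby→C 13·4=52. Service 272; fixed 242; total 514.
Plan B: {A, B, C}: Galt→A 2·6=12, Tring→C 5·12=60, Quay→C 2·13=26, Brent→A 4·20=80, Ashby→B 3·4=12. Service 190; fixed 509; total 699.
Difference: |514 − 699| = 185.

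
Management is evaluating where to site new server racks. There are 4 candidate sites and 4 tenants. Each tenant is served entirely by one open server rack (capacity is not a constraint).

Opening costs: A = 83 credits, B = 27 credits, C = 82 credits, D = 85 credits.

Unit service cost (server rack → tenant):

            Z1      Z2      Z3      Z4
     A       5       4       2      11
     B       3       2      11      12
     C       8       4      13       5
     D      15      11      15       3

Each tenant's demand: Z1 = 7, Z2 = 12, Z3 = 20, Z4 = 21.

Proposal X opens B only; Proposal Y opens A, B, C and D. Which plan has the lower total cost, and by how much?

Proposal X: {B}: Z1→B 3·7=21, Z2→B 2·12=24, Z3→B 11·20=220, Z4→B 12·21=252. Service 517; fixed 27; total 544.
Proposal Y: {A, B, C, D}: Z1→B 3·7=21, Z2→B 2·12=24, Z3→A 2·20=40, Z4→D 3·21=63. Service 148; fixed 277; total 425.
Difference: |544 − 425| = 119.

Proposal Y is cheaper by 119.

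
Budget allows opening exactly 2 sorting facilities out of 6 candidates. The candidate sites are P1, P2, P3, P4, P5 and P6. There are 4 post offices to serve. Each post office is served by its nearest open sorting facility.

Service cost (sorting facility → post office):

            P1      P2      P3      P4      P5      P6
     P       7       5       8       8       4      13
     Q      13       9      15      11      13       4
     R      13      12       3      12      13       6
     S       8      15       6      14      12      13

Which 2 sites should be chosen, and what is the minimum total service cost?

Choose P3 and P6; total service cost 21.

With exactly 2 open, each post office uses its cheapest among the chosen.
{P3, P6}: P→P3 8, Q→P6 4, R→P3 3, S→P3 6. Service cost 21.
{P2, P3}: service cost 23
{P1, P6}: service cost 25
Among all 15 size-2 choices, {P3, P6} is lowest.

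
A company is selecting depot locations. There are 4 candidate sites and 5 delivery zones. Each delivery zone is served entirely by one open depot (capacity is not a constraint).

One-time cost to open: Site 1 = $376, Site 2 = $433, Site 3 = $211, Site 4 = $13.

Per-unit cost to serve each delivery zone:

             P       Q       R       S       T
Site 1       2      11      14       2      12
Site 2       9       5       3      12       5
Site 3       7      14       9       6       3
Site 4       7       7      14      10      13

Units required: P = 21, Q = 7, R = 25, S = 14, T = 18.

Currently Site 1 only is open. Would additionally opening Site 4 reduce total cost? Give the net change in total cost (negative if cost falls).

Current service cost with {Site 1}: 713.
Adding Site 4: each delivery zone re-picks its cheapest; new service cost 685, saving 28.
Extra fixed cost: 13. Net change = 13 − 28 = -15.
(Totals: 1089 → 1074.)

Yes — net change −15 (cost falls by 15).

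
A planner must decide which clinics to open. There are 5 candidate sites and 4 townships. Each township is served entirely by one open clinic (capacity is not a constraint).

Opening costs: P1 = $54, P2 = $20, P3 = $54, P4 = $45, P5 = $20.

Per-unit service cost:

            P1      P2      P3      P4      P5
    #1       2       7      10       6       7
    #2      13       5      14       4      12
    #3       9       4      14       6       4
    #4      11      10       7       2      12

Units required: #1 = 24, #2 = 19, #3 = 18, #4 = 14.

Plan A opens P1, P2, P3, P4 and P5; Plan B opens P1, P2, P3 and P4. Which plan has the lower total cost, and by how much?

Plan A: {P1, P2, P3, P4, P5}: #1→P1 2·24=48, #2→P4 4·19=76, #3→P2 4·18=72, #4→P4 2·14=28. Service 224; fixed 193; total 417.
Plan B: {P1, P2, P3, P4}: #1→P1 2·24=48, #2→P4 4·19=76, #3→P2 4·18=72, #4→P4 2·14=28. Service 224; fixed 173; total 397.
Difference: |417 − 397| = 20.

Plan B is cheaper by 20.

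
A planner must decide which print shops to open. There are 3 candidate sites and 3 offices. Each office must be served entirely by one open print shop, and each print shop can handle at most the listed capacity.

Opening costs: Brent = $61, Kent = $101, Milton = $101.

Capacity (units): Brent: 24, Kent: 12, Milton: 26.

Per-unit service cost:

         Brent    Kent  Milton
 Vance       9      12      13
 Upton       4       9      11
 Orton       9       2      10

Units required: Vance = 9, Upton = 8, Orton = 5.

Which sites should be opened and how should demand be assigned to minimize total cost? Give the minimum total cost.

Open {Brent}: Vance→Brent 9·9=81, Upton→Brent 4·8=32, Orton→Brent 9·5=45.
Loads: Brent carries 22/24. Service 158; fixed 61; total 219.
Next best feasible plan costs 285.

Minimum total cost: 219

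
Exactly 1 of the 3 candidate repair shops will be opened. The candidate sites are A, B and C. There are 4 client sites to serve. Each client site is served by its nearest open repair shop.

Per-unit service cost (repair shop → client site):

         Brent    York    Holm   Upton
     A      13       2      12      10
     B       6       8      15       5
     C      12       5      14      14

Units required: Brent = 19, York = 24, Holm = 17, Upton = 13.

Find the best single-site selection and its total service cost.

Choose B only; total service cost 626.

With exactly 1 open, each client site uses its cheapest among the chosen.
{B}: Brent→B 6·19=114, York→B 8·24=192, Holm→B 15·17=255, Upton→B 5·13=65. Service cost 626.
{A}: service cost 629
{C}: service cost 768
Among all 3 size-1 choices, {B} is lowest.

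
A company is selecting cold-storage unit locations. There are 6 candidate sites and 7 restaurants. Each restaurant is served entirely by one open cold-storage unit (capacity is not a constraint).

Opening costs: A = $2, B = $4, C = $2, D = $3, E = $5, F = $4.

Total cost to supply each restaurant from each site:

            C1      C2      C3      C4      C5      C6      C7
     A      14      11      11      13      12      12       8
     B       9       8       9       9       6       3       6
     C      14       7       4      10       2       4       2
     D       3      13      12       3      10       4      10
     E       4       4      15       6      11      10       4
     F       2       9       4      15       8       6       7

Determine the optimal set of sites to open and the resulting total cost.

Open C and D; minimum total cost 30.

For any fixed open set, each restaurant goes to its cheapest open site; total = fixed + service.
{C, D}: C1→D 3, C2→C 7, C3→C 4, C4→D 3, C5→C 2, C6→C 4, C7→C 2. Service 25; fixed 5; total 30.
{A, C, D}: service 25 + fixed 7 = 32
{C, D, E}: service 22 + fixed 10 = 32
{A, B, C, D, E, F}: C1→F 2, C2→E 4, C3→C 4, C4→D 3, C5→C 2, C6→B 3, C7→C 2. Service 20; fixed 20; total 40.
No other subset beats 30.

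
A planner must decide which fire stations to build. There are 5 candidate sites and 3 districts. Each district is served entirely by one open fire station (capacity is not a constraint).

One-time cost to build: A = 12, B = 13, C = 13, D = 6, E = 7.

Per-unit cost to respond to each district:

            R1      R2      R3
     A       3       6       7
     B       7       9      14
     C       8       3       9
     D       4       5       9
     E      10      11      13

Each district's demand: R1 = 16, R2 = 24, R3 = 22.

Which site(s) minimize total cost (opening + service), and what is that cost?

For any fixed open set, each district goes to its cheapest open site; total = fixed + service.
{A, C}: R1→A 3·16=48, R2→C 3·24=72, R3→A 7·22=154. Service 274; fixed 25; total 299.
{A, C, D}: service 274 + fixed 31 = 305
{A, C, E}: service 274 + fixed 32 = 306
{A, B, C, D, E}: service 274 + fixed 51 = 325
No other subset beats 299.

Open A and C; minimum total cost 299.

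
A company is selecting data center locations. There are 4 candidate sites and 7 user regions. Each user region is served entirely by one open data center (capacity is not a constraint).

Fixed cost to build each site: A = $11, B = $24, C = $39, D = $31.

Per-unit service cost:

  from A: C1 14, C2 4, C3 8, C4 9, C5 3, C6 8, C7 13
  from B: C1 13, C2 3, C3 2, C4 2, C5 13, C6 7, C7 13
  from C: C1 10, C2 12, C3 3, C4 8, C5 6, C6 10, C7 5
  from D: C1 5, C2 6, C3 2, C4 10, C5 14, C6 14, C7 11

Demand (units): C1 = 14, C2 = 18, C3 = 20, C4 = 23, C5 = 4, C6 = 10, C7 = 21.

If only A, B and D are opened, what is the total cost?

Total cost: 589

Each user region is assigned to its cheapest site among the open ones.
{A, B, D}: C1→D 5·14=70, C2→B 3·18=54, C3→B 2·20=40, C4→B 2·23=46, C5→A 3·4=12, C6→B 7·10=70, C7→D 11·21=231. Service 523; fixed 66; total 589.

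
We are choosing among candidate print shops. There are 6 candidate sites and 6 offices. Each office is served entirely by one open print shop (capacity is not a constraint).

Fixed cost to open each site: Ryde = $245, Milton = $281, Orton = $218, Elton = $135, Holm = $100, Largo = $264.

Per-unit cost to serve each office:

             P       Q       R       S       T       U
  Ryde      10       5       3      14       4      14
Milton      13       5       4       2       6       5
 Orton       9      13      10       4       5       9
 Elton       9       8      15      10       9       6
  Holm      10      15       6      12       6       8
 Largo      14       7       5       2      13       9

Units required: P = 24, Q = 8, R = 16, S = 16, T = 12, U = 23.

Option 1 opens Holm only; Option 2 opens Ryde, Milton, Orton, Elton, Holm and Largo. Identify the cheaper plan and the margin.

Option 1 is cheaper by 738.

Option 1: {Holm}: P→Holm 10·24=240, Q→Holm 15·8=120, R→Holm 6·16=96, S→Holm 12·16=192, T→Holm 6·12=72, U→Holm 8·23=184. Service 904; fixed 100; total 1004.
Option 2: {Ryde, Milton, Orton, Elton, Holm, Largo}: P→Orton 9·24=216, Q→Ryde 5·8=40, R→Ryde 3·16=48, S→Milton 2·16=32, T→Ryde 4·12=48, U→Milton 5·23=115. Service 499; fixed 1243; total 1742.
Difference: |1004 − 1742| = 738.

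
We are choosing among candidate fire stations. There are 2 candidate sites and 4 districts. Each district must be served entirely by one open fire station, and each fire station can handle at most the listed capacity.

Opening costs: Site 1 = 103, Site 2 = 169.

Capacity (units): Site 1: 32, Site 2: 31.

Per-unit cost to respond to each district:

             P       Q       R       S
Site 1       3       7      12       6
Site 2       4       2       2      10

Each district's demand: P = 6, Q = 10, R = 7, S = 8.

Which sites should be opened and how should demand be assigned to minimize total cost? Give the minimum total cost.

Minimum total cost: 307

Open {Site 2}: P→Site 2 4·6=24, Q→Site 2 2·10=20, R→Site 2 2·7=14, S→Site 2 10·8=80.
Loads: Site 2 carries 31/31. Service 138; fixed 169; total 307.
Next best feasible plan costs 323.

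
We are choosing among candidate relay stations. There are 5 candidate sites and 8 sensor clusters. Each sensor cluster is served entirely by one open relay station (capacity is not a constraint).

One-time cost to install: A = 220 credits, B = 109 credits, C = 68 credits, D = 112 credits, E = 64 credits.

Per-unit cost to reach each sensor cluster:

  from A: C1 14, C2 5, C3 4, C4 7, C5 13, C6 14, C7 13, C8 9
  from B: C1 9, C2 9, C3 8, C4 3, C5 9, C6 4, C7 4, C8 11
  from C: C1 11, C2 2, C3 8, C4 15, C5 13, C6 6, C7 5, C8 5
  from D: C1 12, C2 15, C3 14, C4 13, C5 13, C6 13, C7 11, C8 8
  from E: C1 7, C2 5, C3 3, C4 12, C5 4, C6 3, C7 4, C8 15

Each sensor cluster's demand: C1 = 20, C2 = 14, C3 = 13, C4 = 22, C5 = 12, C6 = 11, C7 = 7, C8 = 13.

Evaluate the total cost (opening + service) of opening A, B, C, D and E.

Each sensor cluster is assigned to its cheapest site among the open ones.
{A, B, C, D, E}: C1→E 7·20=140, C2→C 2·14=28, C3→E 3·13=39, C4→B 3·22=66, C5→E 4·12=48, C6→E 3·11=33, C7→B 4·7=28, C8→C 5·13=65. Service 447; fixed 573; total 1020.

Total cost: 1020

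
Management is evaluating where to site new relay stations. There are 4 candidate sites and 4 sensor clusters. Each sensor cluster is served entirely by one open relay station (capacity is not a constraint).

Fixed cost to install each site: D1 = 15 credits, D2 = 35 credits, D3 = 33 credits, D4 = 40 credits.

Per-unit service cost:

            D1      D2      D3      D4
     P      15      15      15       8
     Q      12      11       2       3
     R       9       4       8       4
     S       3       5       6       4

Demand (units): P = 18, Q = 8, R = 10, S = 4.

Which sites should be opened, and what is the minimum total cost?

For any fixed open set, each sensor cluster goes to its cheapest open site; total = fixed + service.
{D4}: P→D4 8·18=144, Q→D4 3·8=24, R→D4 4·10=40, S→D4 4·4=16. Service 224; fixed 40; total 264.
{D1, D4}: P→D4 8·18=144, Q→D4 3·8=24, R→D4 4·10=40, S→D1 3·4=12. Service 220; fixed 55; total 275.
{D3, D4}: service 216 + fixed 73 = 289
{D1, D2, D3, D4}: service 212 + fixed 123 = 335
No other subset beats 264.

Open D4 only; minimum total cost 264.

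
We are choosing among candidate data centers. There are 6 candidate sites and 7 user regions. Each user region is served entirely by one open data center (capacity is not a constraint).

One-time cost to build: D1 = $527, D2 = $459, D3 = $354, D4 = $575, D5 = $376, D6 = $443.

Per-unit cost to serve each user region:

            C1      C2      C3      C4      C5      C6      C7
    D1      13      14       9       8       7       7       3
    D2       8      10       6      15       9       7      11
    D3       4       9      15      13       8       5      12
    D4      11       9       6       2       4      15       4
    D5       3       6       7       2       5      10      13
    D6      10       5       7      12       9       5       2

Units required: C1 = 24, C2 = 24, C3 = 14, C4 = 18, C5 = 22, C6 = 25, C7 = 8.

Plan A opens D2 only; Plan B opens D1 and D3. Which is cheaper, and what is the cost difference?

Plan A is cheaper by 60.

Plan A: {D2}: C1→D2 8·24=192, C2→D2 10·24=240, C3→D2 6·14=84, C4→D2 15·18=270, C5→D2 9·22=198, C6→D2 7·25=175, C7→D2 11·8=88. Service 1247; fixed 459; total 1706.
Plan B: {D1, D3}: C1→D3 4·24=96, C2→D3 9·24=216, C3→D1 9·14=126, C4→D1 8·18=144, C5→D1 7·22=154, C6→D3 5·25=125, C7→D1 3·8=24. Service 885; fixed 881; total 1766.
Difference: |1706 − 1766| = 60.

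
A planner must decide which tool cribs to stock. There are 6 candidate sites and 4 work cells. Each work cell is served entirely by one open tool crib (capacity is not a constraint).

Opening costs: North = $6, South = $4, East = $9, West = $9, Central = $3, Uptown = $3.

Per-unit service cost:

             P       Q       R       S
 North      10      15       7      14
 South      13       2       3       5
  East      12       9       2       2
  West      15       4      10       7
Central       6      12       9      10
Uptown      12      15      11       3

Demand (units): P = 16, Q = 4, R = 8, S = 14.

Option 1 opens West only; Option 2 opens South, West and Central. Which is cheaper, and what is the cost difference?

Option 2 is cheaper by 229.

Option 1: {West}: P→West 15·16=240, Q→West 4·4=16, R→West 10·8=80, S→West 7·14=98. Service 434; fixed 9; total 443.
Option 2: {South, West, Central}: P→Central 6·16=96, Q→South 2·4=8, R→South 3·8=24, S→South 5·14=70. Service 198; fixed 16; total 214.
Difference: |443 − 214| = 229.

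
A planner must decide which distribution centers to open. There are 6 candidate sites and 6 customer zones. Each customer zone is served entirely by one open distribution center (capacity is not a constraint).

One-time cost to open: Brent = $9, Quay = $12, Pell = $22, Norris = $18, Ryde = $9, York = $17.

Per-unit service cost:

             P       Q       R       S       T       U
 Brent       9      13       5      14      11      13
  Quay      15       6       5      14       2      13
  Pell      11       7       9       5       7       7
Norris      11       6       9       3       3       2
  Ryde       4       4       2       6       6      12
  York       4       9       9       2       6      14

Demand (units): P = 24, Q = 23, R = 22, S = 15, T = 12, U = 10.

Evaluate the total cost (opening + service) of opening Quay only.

Each customer zone is assigned to its cheapest site among the open ones.
{Quay}: P→Quay 15·24=360, Q→Quay 6·23=138, R→Quay 5·22=110, S→Quay 14·15=210, T→Quay 2·12=24, U→Quay 13·10=130. Service 972; fixed 12; total 984.

Total cost: 984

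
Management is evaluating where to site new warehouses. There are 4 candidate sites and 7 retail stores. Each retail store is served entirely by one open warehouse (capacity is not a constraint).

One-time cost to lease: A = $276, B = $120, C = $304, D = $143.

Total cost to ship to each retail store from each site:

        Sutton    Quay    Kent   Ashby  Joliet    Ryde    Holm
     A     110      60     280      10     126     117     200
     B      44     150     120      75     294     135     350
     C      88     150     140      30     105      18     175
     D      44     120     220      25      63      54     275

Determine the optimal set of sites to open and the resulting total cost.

Open D only; minimum total cost 944.

For any fixed open set, each retail store goes to its cheapest open site; total = fixed + service.
{D}: Sutton→D 44, Quay→D 120, Kent→D 220, Ashby→D 25, Joliet→D 63, Ryde→D 54, Holm→D 275. Service 801; fixed 143; total 944.
{B, D}: service 701 + fixed 263 = 964
{C}: service 706 + fixed 304 = 1010
{A, B, C, D}: Sutton→B 44, Quay→A 60, Kent→B 120, Ashby→A 10, Joliet→D 63, Ryde→C 18, Holm→C 175. Service 490; fixed 843; total 1333.
No other subset beats 944.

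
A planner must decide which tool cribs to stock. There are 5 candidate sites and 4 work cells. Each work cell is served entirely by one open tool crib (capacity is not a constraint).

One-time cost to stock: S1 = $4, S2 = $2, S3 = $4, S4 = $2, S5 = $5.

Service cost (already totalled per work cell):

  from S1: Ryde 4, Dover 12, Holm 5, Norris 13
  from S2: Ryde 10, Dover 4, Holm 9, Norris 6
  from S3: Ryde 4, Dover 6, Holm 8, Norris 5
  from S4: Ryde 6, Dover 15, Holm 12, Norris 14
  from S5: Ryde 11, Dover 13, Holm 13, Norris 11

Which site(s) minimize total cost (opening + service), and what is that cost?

Open S1 and S2; minimum total cost 25.

For any fixed open set, each work cell goes to its cheapest open site; total = fixed + service.
{S1, S2}: Ryde→S1 4, Dover→S2 4, Holm→S1 5, Norris→S2 6. Service 19; fixed 6; total 25.
{S1, S2, S4}: service 19 + fixed 8 = 27
{S2, S3}: service 21 + fixed 6 = 27
{S1, S2, S3, S4, S5}: service 18 + fixed 17 = 35
No other subset beats 25.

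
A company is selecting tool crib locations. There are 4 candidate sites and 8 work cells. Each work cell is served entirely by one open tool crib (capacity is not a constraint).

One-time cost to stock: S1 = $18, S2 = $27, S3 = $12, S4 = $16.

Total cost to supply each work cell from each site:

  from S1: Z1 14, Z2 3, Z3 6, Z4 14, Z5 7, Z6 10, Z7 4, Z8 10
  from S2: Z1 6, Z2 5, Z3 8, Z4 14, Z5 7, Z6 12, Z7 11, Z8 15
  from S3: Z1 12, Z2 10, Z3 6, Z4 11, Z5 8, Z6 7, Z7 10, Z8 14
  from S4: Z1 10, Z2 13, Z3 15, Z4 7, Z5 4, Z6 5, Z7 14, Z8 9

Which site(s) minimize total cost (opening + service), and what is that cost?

Open S1 and S4; minimum total cost 82.

For any fixed open set, each work cell goes to its cheapest open site; total = fixed + service.
{S1, S4}: Z1→S4 10, Z2→S1 3, Z3→S1 6, Z4→S4 7, Z5→S4 4, Z6→S4 5, Z7→S1 4, Z8→S4 9. Service 48; fixed 34; total 82.
{S1}: service 68 + fixed 18 = 86
{S3, S4}: service 61 + fixed 28 = 89
{S1, S2, S3, S4}: service 44 + fixed 73 = 117
No other subset beats 82.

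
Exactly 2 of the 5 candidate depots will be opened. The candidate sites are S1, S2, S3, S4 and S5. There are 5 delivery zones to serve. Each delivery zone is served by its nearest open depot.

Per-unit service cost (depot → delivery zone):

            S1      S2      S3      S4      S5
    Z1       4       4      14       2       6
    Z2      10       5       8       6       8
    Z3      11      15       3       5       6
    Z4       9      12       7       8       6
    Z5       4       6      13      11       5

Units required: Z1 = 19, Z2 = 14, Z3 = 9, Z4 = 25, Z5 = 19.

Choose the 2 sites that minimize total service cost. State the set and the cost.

Choose S4 and S5; total service cost 412.

With exactly 2 open, each delivery zone uses its cheapest among the chosen.
{S4, S5}: Z1→S4 2·19=38, Z2→S4 6·14=84, Z3→S4 5·9=45, Z4→S5 6·25=150, Z5→S5 5·19=95. Service cost 412.
{S1, S4}: service cost 443
{S2, S5}: service cost 445
Among all 10 size-2 choices, {S4, S5} is lowest.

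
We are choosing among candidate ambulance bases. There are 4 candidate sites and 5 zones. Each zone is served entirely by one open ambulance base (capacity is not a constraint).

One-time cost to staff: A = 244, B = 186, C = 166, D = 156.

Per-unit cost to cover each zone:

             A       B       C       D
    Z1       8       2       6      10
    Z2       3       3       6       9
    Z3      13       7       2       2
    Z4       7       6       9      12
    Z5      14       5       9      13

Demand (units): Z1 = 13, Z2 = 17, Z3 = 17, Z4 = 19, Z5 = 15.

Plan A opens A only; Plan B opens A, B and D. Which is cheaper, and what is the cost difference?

Plan A: {A}: Z1→A 8·13=104, Z2→A 3·17=51, Z3→A 13·17=221, Z4→A 7·19=133, Z5→A 14·15=210. Service 719; fixed 244; total 963.
Plan B: {A, B, D}: Z1→B 2·13=26, Z2→A 3·17=51, Z3→D 2·17=34, Z4→B 6·19=114, Z5→B 5·15=75. Service 300; fixed 586; total 886.
Difference: |963 − 886| = 77.

Plan B is cheaper by 77.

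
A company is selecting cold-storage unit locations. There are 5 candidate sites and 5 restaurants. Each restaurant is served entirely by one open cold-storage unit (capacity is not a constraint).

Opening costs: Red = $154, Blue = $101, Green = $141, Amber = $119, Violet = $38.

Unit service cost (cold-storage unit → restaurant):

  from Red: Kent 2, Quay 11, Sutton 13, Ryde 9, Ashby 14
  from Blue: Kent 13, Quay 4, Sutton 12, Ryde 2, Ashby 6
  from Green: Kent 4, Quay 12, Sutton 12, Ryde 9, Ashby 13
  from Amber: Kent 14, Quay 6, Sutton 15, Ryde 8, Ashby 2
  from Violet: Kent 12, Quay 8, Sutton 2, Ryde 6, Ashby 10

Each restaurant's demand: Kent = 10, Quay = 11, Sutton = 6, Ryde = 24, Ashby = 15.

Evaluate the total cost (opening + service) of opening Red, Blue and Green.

Each restaurant is assigned to its cheapest site among the open ones.
{Red, Blue, Green}: Kent→Red 2·10=20, Quay→Blue 4·11=44, Sutton→Blue 12·6=72, Ryde→Blue 2·24=48, Ashby→Blue 6·15=90. Service 274; fixed 396; total 670.

Total cost: 670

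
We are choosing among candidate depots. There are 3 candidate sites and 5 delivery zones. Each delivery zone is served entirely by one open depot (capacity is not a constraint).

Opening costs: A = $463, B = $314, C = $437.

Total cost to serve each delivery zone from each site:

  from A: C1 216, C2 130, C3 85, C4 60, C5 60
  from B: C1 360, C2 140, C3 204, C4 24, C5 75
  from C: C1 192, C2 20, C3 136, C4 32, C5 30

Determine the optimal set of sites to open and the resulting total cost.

For any fixed open set, each delivery zone goes to its cheapest open site; total = fixed + service.
{C}: C1→C 192, C2→C 20, C3→C 136, C4→C 32, C5→C 30. Service 410; fixed 437; total 847.
{A}: service 551 + fixed 463 = 1014
{B}: service 803 + fixed 314 = 1117
{A, B, C}: service 351 + fixed 1214 = 1565
(All 7 nonempty subsets were checked; C only is lowest.)

Open C only; minimum total cost 847.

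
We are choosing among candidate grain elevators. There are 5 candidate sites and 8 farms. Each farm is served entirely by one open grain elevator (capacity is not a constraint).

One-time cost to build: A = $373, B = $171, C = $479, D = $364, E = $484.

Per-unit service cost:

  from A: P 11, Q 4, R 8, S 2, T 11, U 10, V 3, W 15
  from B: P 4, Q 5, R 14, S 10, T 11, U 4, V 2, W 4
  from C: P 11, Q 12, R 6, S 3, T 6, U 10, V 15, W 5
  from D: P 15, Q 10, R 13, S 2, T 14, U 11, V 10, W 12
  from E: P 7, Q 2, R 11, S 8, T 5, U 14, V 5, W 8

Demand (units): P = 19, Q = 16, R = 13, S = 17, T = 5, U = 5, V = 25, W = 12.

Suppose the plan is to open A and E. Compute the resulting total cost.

Each farm is assigned to its cheapest site among the open ones.
{A, E}: P→E 7·19=133, Q→E 2·16=32, R→A 8·13=104, S→A 2·17=34, T→E 5·5=25, U→A 10·5=50, V→A 3·25=75, W→E 8·12=96. Service 549; fixed 857; total 1406.

Total cost: 1406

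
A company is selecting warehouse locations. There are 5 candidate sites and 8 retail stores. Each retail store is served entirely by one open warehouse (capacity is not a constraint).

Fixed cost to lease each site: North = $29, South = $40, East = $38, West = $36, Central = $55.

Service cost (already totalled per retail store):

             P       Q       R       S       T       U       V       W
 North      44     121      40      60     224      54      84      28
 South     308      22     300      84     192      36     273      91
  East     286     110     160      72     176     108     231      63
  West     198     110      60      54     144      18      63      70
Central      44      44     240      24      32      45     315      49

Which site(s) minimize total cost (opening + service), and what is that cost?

For any fixed open set, each retail store goes to its cheapest open site; total = fixed + service.
{North, West, Central}: P→North 44, Q→Central 44, R→North 40, S→Central 24, T→Central 32, U→West 18, V→West 63, W→North 28. Service 293; fixed 120; total 413.
{North, Central}: P→North 44, Q→Central 44, R→North 40, S→Central 24, T→Central 32, U→Central 45, V→North 84, W→North 28. Service 341; fixed 84; total 425.
{West, Central}: P→Central 44, Q→Central 44, R→West 60, S→Central 24, T→Central 32, U→West 18, V→West 63, W→Central 49. Service 334; fixed 91; total 425.
{North, South, East, West, Central}: P→North 44, Q→South 22, R→North 40, S→Central 24, T→Central 32, U→West 18, V→West 63, W→North 28. Service 271; fixed 198; total 469.
No other subset beats 413.

Open North, West and Central; minimum total cost 413.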